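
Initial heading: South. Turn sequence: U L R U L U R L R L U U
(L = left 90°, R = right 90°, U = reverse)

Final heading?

Answer: Final heading: West

Derivation:
Start: South
  U (U-turn (180°)) -> North
  L (left (90° counter-clockwise)) -> West
  R (right (90° clockwise)) -> North
  U (U-turn (180°)) -> South
  L (left (90° counter-clockwise)) -> East
  U (U-turn (180°)) -> West
  R (right (90° clockwise)) -> North
  L (left (90° counter-clockwise)) -> West
  R (right (90° clockwise)) -> North
  L (left (90° counter-clockwise)) -> West
  U (U-turn (180°)) -> East
  U (U-turn (180°)) -> West
Final: West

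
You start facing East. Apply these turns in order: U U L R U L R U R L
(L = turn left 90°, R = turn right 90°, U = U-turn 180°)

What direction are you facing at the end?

Answer: Final heading: East

Derivation:
Start: East
  U (U-turn (180°)) -> West
  U (U-turn (180°)) -> East
  L (left (90° counter-clockwise)) -> North
  R (right (90° clockwise)) -> East
  U (U-turn (180°)) -> West
  L (left (90° counter-clockwise)) -> South
  R (right (90° clockwise)) -> West
  U (U-turn (180°)) -> East
  R (right (90° clockwise)) -> South
  L (left (90° counter-clockwise)) -> East
Final: East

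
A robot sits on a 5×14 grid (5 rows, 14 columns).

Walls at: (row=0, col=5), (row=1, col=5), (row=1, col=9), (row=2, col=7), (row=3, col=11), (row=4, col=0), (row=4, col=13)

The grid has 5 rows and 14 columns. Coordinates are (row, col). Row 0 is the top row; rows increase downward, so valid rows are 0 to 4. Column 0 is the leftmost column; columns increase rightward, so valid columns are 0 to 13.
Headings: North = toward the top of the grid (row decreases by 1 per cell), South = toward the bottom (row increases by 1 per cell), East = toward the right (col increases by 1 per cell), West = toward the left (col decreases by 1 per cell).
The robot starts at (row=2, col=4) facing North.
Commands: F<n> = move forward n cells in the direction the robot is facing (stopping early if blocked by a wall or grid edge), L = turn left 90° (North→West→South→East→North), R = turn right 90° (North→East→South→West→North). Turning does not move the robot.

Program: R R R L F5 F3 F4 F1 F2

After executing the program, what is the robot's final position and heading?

Start: (row=2, col=4), facing North
  R: turn right, now facing East
  R: turn right, now facing South
  R: turn right, now facing West
  L: turn left, now facing South
  F5: move forward 2/5 (blocked), now at (row=4, col=4)
  F3: move forward 0/3 (blocked), now at (row=4, col=4)
  F4: move forward 0/4 (blocked), now at (row=4, col=4)
  F1: move forward 0/1 (blocked), now at (row=4, col=4)
  F2: move forward 0/2 (blocked), now at (row=4, col=4)
Final: (row=4, col=4), facing South

Answer: Final position: (row=4, col=4), facing South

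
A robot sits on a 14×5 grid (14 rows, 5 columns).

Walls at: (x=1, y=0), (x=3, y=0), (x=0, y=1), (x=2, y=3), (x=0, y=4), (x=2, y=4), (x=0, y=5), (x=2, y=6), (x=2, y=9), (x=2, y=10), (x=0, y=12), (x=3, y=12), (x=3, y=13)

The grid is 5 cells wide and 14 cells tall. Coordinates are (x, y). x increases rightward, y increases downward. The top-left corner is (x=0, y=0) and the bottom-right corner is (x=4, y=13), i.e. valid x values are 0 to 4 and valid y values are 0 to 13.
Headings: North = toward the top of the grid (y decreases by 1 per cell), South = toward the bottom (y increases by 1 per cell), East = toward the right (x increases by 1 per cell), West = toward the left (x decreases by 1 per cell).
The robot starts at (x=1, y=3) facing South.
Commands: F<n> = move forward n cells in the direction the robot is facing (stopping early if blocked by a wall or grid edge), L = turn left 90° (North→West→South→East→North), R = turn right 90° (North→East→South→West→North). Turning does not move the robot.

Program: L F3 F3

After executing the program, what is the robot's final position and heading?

Answer: Final position: (x=1, y=3), facing East

Derivation:
Start: (x=1, y=3), facing South
  L: turn left, now facing East
  F3: move forward 0/3 (blocked), now at (x=1, y=3)
  F3: move forward 0/3 (blocked), now at (x=1, y=3)
Final: (x=1, y=3), facing East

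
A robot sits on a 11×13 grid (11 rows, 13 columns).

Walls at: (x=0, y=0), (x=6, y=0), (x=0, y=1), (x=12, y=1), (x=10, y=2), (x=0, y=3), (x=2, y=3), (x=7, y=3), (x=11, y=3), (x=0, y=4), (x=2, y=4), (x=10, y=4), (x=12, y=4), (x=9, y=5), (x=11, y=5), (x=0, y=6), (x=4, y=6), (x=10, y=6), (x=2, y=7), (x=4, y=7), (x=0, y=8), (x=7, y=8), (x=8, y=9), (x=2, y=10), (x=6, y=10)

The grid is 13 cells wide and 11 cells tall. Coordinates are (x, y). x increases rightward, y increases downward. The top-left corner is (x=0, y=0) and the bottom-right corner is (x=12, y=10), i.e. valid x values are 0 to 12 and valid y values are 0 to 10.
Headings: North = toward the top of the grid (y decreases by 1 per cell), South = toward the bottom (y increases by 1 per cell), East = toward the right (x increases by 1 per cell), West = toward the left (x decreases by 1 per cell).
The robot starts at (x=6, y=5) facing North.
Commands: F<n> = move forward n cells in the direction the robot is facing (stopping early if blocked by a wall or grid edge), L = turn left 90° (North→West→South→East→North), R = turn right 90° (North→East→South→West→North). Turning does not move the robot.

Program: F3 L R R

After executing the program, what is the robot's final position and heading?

Answer: Final position: (x=6, y=2), facing East

Derivation:
Start: (x=6, y=5), facing North
  F3: move forward 3, now at (x=6, y=2)
  L: turn left, now facing West
  R: turn right, now facing North
  R: turn right, now facing East
Final: (x=6, y=2), facing East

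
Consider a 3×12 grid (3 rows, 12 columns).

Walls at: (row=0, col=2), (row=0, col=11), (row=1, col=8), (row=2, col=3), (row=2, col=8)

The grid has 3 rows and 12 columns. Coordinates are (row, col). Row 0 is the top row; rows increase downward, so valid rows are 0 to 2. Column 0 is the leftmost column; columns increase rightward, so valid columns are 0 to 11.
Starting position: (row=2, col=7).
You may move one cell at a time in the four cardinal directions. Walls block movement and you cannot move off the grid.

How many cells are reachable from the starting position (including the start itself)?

Answer: Reachable cells: 31

Derivation:
BFS flood-fill from (row=2, col=7):
  Distance 0: (row=2, col=7)
  Distance 1: (row=1, col=7), (row=2, col=6)
  Distance 2: (row=0, col=7), (row=1, col=6), (row=2, col=5)
  Distance 3: (row=0, col=6), (row=0, col=8), (row=1, col=5), (row=2, col=4)
  Distance 4: (row=0, col=5), (row=0, col=9), (row=1, col=4)
  Distance 5: (row=0, col=4), (row=0, col=10), (row=1, col=3), (row=1, col=9)
  Distance 6: (row=0, col=3), (row=1, col=2), (row=1, col=10), (row=2, col=9)
  Distance 7: (row=1, col=1), (row=1, col=11), (row=2, col=2), (row=2, col=10)
  Distance 8: (row=0, col=1), (row=1, col=0), (row=2, col=1), (row=2, col=11)
  Distance 9: (row=0, col=0), (row=2, col=0)
Total reachable: 31 (grid has 31 open cells total)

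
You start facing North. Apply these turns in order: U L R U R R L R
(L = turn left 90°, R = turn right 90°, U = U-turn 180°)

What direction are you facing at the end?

Answer: Final heading: South

Derivation:
Start: North
  U (U-turn (180°)) -> South
  L (left (90° counter-clockwise)) -> East
  R (right (90° clockwise)) -> South
  U (U-turn (180°)) -> North
  R (right (90° clockwise)) -> East
  R (right (90° clockwise)) -> South
  L (left (90° counter-clockwise)) -> East
  R (right (90° clockwise)) -> South
Final: South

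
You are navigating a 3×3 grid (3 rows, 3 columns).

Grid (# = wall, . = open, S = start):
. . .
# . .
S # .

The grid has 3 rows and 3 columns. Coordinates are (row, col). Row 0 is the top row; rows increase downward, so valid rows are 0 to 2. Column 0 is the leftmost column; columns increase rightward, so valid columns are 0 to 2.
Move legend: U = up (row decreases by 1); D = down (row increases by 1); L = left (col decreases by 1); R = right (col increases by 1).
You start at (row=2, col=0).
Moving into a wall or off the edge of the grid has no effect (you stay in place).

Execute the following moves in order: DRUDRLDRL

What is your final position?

Answer: Final position: (row=2, col=0)

Derivation:
Start: (row=2, col=0)
  D (down): blocked, stay at (row=2, col=0)
  R (right): blocked, stay at (row=2, col=0)
  U (up): blocked, stay at (row=2, col=0)
  D (down): blocked, stay at (row=2, col=0)
  R (right): blocked, stay at (row=2, col=0)
  L (left): blocked, stay at (row=2, col=0)
  D (down): blocked, stay at (row=2, col=0)
  R (right): blocked, stay at (row=2, col=0)
  L (left): blocked, stay at (row=2, col=0)
Final: (row=2, col=0)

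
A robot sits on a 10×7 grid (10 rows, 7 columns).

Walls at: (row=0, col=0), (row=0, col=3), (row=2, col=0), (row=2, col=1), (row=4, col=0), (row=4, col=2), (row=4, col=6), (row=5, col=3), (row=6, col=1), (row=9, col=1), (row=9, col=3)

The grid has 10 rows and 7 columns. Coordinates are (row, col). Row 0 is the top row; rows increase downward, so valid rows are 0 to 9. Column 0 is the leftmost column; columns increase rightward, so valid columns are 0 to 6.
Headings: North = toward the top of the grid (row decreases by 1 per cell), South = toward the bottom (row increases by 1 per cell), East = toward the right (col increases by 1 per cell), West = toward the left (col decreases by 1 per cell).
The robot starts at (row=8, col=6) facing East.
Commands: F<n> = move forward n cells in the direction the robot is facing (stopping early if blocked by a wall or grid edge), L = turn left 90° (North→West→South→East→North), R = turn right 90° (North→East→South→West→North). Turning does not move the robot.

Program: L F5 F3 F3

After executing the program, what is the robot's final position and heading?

Start: (row=8, col=6), facing East
  L: turn left, now facing North
  F5: move forward 3/5 (blocked), now at (row=5, col=6)
  F3: move forward 0/3 (blocked), now at (row=5, col=6)
  F3: move forward 0/3 (blocked), now at (row=5, col=6)
Final: (row=5, col=6), facing North

Answer: Final position: (row=5, col=6), facing North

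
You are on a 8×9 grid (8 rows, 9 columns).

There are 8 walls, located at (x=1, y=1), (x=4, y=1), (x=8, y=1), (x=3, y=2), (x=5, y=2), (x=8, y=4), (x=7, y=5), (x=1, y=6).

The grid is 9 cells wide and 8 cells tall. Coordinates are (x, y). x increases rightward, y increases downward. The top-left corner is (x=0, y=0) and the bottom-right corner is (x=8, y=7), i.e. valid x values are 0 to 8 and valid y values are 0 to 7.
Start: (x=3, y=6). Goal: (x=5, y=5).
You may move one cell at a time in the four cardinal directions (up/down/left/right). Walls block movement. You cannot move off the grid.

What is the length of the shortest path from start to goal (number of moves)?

Answer: Shortest path length: 3

Derivation:
BFS from (x=3, y=6) until reaching (x=5, y=5):
  Distance 0: (x=3, y=6)
  Distance 1: (x=3, y=5), (x=2, y=6), (x=4, y=6), (x=3, y=7)
  Distance 2: (x=3, y=4), (x=2, y=5), (x=4, y=5), (x=5, y=6), (x=2, y=7), (x=4, y=7)
  Distance 3: (x=3, y=3), (x=2, y=4), (x=4, y=4), (x=1, y=5), (x=5, y=5), (x=6, y=6), (x=1, y=7), (x=5, y=7)  <- goal reached here
One shortest path (3 moves): (x=3, y=6) -> (x=4, y=6) -> (x=5, y=6) -> (x=5, y=5)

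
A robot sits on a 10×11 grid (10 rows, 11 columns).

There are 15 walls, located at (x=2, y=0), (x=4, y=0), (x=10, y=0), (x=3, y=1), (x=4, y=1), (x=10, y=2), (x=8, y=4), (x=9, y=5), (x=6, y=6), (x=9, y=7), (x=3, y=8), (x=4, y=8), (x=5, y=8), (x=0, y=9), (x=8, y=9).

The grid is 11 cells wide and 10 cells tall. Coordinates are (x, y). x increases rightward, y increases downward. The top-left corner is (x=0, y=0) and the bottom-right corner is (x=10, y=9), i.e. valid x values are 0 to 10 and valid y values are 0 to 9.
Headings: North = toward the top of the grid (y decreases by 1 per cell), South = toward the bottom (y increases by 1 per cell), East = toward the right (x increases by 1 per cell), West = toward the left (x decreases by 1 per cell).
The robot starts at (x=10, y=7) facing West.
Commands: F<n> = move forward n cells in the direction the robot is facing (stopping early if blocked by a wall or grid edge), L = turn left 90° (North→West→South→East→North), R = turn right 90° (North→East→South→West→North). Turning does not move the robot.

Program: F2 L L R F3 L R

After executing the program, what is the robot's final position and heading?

Start: (x=10, y=7), facing West
  F2: move forward 0/2 (blocked), now at (x=10, y=7)
  L: turn left, now facing South
  L: turn left, now facing East
  R: turn right, now facing South
  F3: move forward 2/3 (blocked), now at (x=10, y=9)
  L: turn left, now facing East
  R: turn right, now facing South
Final: (x=10, y=9), facing South

Answer: Final position: (x=10, y=9), facing South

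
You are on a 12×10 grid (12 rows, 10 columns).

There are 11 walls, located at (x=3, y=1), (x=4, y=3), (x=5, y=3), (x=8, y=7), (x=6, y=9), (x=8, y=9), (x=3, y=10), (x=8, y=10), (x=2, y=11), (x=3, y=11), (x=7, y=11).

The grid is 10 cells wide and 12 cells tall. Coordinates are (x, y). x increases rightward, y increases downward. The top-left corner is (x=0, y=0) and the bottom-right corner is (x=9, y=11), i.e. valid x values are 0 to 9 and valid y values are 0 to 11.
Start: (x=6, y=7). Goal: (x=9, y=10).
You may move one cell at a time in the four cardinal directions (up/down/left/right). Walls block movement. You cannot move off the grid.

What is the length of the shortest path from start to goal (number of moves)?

Answer: Shortest path length: 6

Derivation:
BFS from (x=6, y=7) until reaching (x=9, y=10):
  Distance 0: (x=6, y=7)
  Distance 1: (x=6, y=6), (x=5, y=7), (x=7, y=7), (x=6, y=8)
  Distance 2: (x=6, y=5), (x=5, y=6), (x=7, y=6), (x=4, y=7), (x=5, y=8), (x=7, y=8)
  Distance 3: (x=6, y=4), (x=5, y=5), (x=7, y=5), (x=4, y=6), (x=8, y=6), (x=3, y=7), (x=4, y=8), (x=8, y=8), (x=5, y=9), (x=7, y=9)
  Distance 4: (x=6, y=3), (x=5, y=4), (x=7, y=4), (x=4, y=5), (x=8, y=5), (x=3, y=6), (x=9, y=6), (x=2, y=7), (x=3, y=8), (x=9, y=8), (x=4, y=9), (x=5, y=10), (x=7, y=10)
  Distance 5: (x=6, y=2), (x=7, y=3), (x=4, y=4), (x=8, y=4), (x=3, y=5), (x=9, y=5), (x=2, y=6), (x=1, y=7), (x=9, y=7), (x=2, y=8), (x=3, y=9), (x=9, y=9), (x=4, y=10), (x=6, y=10), (x=5, y=11)
  Distance 6: (x=6, y=1), (x=5, y=2), (x=7, y=2), (x=8, y=3), (x=3, y=4), (x=9, y=4), (x=2, y=5), (x=1, y=6), (x=0, y=7), (x=1, y=8), (x=2, y=9), (x=9, y=10), (x=4, y=11), (x=6, y=11)  <- goal reached here
One shortest path (6 moves): (x=6, y=7) -> (x=7, y=7) -> (x=7, y=8) -> (x=8, y=8) -> (x=9, y=8) -> (x=9, y=9) -> (x=9, y=10)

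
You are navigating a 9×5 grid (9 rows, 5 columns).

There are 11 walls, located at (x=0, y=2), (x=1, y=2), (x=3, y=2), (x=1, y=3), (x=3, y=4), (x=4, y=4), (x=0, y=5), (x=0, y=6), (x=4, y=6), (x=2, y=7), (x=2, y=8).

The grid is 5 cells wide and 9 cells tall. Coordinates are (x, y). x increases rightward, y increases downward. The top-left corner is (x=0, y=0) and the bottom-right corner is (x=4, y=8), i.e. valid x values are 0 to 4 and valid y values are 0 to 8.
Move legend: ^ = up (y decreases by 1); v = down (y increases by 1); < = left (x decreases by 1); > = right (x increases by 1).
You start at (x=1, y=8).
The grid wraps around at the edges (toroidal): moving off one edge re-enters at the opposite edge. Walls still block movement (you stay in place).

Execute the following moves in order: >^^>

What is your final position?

Answer: Final position: (x=2, y=6)

Derivation:
Start: (x=1, y=8)
  > (right): blocked, stay at (x=1, y=8)
  ^ (up): (x=1, y=8) -> (x=1, y=7)
  ^ (up): (x=1, y=7) -> (x=1, y=6)
  > (right): (x=1, y=6) -> (x=2, y=6)
Final: (x=2, y=6)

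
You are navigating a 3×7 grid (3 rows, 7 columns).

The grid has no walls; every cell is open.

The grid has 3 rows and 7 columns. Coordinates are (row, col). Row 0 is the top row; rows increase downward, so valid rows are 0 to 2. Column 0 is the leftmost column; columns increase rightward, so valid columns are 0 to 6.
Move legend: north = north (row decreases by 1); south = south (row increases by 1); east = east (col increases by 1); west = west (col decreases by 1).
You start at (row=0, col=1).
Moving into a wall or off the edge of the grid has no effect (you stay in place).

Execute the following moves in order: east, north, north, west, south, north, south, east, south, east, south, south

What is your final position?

Answer: Final position: (row=2, col=3)

Derivation:
Start: (row=0, col=1)
  east (east): (row=0, col=1) -> (row=0, col=2)
  north (north): blocked, stay at (row=0, col=2)
  north (north): blocked, stay at (row=0, col=2)
  west (west): (row=0, col=2) -> (row=0, col=1)
  south (south): (row=0, col=1) -> (row=1, col=1)
  north (north): (row=1, col=1) -> (row=0, col=1)
  south (south): (row=0, col=1) -> (row=1, col=1)
  east (east): (row=1, col=1) -> (row=1, col=2)
  south (south): (row=1, col=2) -> (row=2, col=2)
  east (east): (row=2, col=2) -> (row=2, col=3)
  south (south): blocked, stay at (row=2, col=3)
  south (south): blocked, stay at (row=2, col=3)
Final: (row=2, col=3)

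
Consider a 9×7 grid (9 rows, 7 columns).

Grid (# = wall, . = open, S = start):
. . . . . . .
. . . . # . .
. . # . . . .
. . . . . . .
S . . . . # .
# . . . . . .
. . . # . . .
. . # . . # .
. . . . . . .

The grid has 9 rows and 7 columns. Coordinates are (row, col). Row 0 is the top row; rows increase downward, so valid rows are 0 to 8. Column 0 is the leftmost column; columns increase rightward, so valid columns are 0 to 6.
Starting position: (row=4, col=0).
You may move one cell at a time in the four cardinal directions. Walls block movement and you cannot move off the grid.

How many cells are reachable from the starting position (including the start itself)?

Answer: Reachable cells: 56

Derivation:
BFS flood-fill from (row=4, col=0):
  Distance 0: (row=4, col=0)
  Distance 1: (row=3, col=0), (row=4, col=1)
  Distance 2: (row=2, col=0), (row=3, col=1), (row=4, col=2), (row=5, col=1)
  Distance 3: (row=1, col=0), (row=2, col=1), (row=3, col=2), (row=4, col=3), (row=5, col=2), (row=6, col=1)
  Distance 4: (row=0, col=0), (row=1, col=1), (row=3, col=3), (row=4, col=4), (row=5, col=3), (row=6, col=0), (row=6, col=2), (row=7, col=1)
  Distance 5: (row=0, col=1), (row=1, col=2), (row=2, col=3), (row=3, col=4), (row=5, col=4), (row=7, col=0), (row=8, col=1)
  Distance 6: (row=0, col=2), (row=1, col=3), (row=2, col=4), (row=3, col=5), (row=5, col=5), (row=6, col=4), (row=8, col=0), (row=8, col=2)
  Distance 7: (row=0, col=3), (row=2, col=5), (row=3, col=6), (row=5, col=6), (row=6, col=5), (row=7, col=4), (row=8, col=3)
  Distance 8: (row=0, col=4), (row=1, col=5), (row=2, col=6), (row=4, col=6), (row=6, col=6), (row=7, col=3), (row=8, col=4)
  Distance 9: (row=0, col=5), (row=1, col=6), (row=7, col=6), (row=8, col=5)
  Distance 10: (row=0, col=6), (row=8, col=6)
Total reachable: 56 (grid has 56 open cells total)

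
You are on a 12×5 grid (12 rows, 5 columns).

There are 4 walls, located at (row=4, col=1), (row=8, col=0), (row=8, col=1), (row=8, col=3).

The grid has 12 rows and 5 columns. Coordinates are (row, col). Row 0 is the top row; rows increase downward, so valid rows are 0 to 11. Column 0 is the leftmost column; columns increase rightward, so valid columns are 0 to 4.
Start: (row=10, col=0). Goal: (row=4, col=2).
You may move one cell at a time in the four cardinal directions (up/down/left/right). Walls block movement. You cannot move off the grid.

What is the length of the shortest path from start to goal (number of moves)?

Answer: Shortest path length: 8

Derivation:
BFS from (row=10, col=0) until reaching (row=4, col=2):
  Distance 0: (row=10, col=0)
  Distance 1: (row=9, col=0), (row=10, col=1), (row=11, col=0)
  Distance 2: (row=9, col=1), (row=10, col=2), (row=11, col=1)
  Distance 3: (row=9, col=2), (row=10, col=3), (row=11, col=2)
  Distance 4: (row=8, col=2), (row=9, col=3), (row=10, col=4), (row=11, col=3)
  Distance 5: (row=7, col=2), (row=9, col=4), (row=11, col=4)
  Distance 6: (row=6, col=2), (row=7, col=1), (row=7, col=3), (row=8, col=4)
  Distance 7: (row=5, col=2), (row=6, col=1), (row=6, col=3), (row=7, col=0), (row=7, col=4)
  Distance 8: (row=4, col=2), (row=5, col=1), (row=5, col=3), (row=6, col=0), (row=6, col=4)  <- goal reached here
One shortest path (8 moves): (row=10, col=0) -> (row=10, col=1) -> (row=10, col=2) -> (row=9, col=2) -> (row=8, col=2) -> (row=7, col=2) -> (row=6, col=2) -> (row=5, col=2) -> (row=4, col=2)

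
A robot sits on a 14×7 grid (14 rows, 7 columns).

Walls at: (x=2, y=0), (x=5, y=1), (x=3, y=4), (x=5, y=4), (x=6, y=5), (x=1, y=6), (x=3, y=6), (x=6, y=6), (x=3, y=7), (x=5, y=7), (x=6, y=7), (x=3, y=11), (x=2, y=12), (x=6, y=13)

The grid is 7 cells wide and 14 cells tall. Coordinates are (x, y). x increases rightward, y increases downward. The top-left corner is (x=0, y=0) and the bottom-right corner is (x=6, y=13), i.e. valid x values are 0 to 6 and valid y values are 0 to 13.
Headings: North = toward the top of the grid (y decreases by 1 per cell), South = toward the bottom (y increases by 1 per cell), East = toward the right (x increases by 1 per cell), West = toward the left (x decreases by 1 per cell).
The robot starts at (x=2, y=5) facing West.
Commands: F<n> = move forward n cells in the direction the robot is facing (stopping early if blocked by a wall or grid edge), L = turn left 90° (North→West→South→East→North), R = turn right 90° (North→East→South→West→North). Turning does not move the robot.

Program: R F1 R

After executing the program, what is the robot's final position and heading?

Answer: Final position: (x=2, y=4), facing East

Derivation:
Start: (x=2, y=5), facing West
  R: turn right, now facing North
  F1: move forward 1, now at (x=2, y=4)
  R: turn right, now facing East
Final: (x=2, y=4), facing East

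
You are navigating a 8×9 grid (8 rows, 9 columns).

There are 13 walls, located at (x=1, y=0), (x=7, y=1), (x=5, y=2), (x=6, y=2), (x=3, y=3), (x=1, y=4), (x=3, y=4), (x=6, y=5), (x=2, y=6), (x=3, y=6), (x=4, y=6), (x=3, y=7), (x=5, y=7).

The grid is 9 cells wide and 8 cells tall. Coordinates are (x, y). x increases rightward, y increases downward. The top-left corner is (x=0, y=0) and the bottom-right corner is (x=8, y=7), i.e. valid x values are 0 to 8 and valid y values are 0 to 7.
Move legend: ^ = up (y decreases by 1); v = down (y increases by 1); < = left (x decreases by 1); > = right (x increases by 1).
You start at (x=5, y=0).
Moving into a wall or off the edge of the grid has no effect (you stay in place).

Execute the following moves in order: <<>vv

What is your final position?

Answer: Final position: (x=4, y=2)

Derivation:
Start: (x=5, y=0)
  < (left): (x=5, y=0) -> (x=4, y=0)
  < (left): (x=4, y=0) -> (x=3, y=0)
  > (right): (x=3, y=0) -> (x=4, y=0)
  v (down): (x=4, y=0) -> (x=4, y=1)
  v (down): (x=4, y=1) -> (x=4, y=2)
Final: (x=4, y=2)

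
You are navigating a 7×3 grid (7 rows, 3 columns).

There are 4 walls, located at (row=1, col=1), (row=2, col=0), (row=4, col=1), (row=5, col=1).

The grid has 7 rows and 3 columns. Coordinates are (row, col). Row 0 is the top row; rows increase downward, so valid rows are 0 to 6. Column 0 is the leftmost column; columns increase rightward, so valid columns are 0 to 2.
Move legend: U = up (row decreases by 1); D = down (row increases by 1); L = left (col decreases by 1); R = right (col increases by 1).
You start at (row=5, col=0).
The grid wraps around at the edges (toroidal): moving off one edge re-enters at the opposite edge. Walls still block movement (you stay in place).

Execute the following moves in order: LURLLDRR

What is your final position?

Start: (row=5, col=0)
  L (left): (row=5, col=0) -> (row=5, col=2)
  U (up): (row=5, col=2) -> (row=4, col=2)
  R (right): (row=4, col=2) -> (row=4, col=0)
  L (left): (row=4, col=0) -> (row=4, col=2)
  L (left): blocked, stay at (row=4, col=2)
  D (down): (row=4, col=2) -> (row=5, col=2)
  R (right): (row=5, col=2) -> (row=5, col=0)
  R (right): blocked, stay at (row=5, col=0)
Final: (row=5, col=0)

Answer: Final position: (row=5, col=0)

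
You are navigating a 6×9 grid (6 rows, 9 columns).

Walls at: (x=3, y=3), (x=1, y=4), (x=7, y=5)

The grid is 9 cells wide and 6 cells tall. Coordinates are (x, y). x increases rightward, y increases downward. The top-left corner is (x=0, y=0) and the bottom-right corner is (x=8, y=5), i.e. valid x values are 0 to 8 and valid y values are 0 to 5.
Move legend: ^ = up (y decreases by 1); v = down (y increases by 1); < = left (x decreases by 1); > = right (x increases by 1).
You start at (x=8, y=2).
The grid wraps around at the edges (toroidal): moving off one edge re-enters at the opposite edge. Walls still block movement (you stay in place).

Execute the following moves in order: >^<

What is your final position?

Answer: Final position: (x=8, y=1)

Derivation:
Start: (x=8, y=2)
  > (right): (x=8, y=2) -> (x=0, y=2)
  ^ (up): (x=0, y=2) -> (x=0, y=1)
  < (left): (x=0, y=1) -> (x=8, y=1)
Final: (x=8, y=1)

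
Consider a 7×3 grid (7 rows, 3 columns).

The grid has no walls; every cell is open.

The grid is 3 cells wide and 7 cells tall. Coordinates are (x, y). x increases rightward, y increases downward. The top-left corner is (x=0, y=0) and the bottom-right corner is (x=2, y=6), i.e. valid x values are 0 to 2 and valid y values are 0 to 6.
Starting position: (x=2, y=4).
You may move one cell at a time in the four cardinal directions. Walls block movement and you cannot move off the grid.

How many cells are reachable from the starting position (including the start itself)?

BFS flood-fill from (x=2, y=4):
  Distance 0: (x=2, y=4)
  Distance 1: (x=2, y=3), (x=1, y=4), (x=2, y=5)
  Distance 2: (x=2, y=2), (x=1, y=3), (x=0, y=4), (x=1, y=5), (x=2, y=6)
  Distance 3: (x=2, y=1), (x=1, y=2), (x=0, y=3), (x=0, y=5), (x=1, y=6)
  Distance 4: (x=2, y=0), (x=1, y=1), (x=0, y=2), (x=0, y=6)
  Distance 5: (x=1, y=0), (x=0, y=1)
  Distance 6: (x=0, y=0)
Total reachable: 21 (grid has 21 open cells total)

Answer: Reachable cells: 21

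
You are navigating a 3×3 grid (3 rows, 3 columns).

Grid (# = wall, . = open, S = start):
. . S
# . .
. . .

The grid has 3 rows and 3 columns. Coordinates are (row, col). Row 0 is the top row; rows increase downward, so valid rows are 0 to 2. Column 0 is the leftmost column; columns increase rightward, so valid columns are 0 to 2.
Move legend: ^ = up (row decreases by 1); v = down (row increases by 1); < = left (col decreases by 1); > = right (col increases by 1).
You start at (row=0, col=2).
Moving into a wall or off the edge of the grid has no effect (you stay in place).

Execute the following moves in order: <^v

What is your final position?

Start: (row=0, col=2)
  < (left): (row=0, col=2) -> (row=0, col=1)
  ^ (up): blocked, stay at (row=0, col=1)
  v (down): (row=0, col=1) -> (row=1, col=1)
Final: (row=1, col=1)

Answer: Final position: (row=1, col=1)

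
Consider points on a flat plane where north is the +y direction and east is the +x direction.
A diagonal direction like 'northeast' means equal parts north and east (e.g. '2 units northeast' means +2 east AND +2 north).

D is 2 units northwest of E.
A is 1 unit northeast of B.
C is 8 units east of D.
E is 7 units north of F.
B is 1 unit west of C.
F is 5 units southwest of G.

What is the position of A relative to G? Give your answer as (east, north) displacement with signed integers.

Answer: A is at (east=1, north=5) relative to G.

Derivation:
Place G at the origin (east=0, north=0).
  F is 5 units southwest of G: delta (east=-5, north=-5); F at (east=-5, north=-5).
  E is 7 units north of F: delta (east=+0, north=+7); E at (east=-5, north=2).
  D is 2 units northwest of E: delta (east=-2, north=+2); D at (east=-7, north=4).
  C is 8 units east of D: delta (east=+8, north=+0); C at (east=1, north=4).
  B is 1 unit west of C: delta (east=-1, north=+0); B at (east=0, north=4).
  A is 1 unit northeast of B: delta (east=+1, north=+1); A at (east=1, north=5).
Therefore A relative to G: (east=1, north=5).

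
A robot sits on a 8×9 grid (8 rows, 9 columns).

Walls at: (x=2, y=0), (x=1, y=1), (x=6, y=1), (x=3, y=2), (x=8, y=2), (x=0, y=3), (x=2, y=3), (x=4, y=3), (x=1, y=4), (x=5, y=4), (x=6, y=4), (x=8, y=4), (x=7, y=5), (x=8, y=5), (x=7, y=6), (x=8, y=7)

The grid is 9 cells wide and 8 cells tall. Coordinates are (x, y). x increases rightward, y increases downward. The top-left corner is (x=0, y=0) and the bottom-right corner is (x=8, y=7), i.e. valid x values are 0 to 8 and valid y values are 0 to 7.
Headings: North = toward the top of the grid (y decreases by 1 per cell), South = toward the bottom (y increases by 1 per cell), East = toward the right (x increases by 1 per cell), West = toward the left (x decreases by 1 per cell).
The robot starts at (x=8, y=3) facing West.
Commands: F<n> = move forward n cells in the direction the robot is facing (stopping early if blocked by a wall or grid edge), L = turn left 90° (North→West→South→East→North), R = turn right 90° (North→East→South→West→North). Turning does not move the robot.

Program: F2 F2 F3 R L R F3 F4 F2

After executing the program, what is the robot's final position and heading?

Answer: Final position: (x=5, y=0), facing North

Derivation:
Start: (x=8, y=3), facing West
  F2: move forward 2, now at (x=6, y=3)
  F2: move forward 1/2 (blocked), now at (x=5, y=3)
  F3: move forward 0/3 (blocked), now at (x=5, y=3)
  R: turn right, now facing North
  L: turn left, now facing West
  R: turn right, now facing North
  F3: move forward 3, now at (x=5, y=0)
  F4: move forward 0/4 (blocked), now at (x=5, y=0)
  F2: move forward 0/2 (blocked), now at (x=5, y=0)
Final: (x=5, y=0), facing North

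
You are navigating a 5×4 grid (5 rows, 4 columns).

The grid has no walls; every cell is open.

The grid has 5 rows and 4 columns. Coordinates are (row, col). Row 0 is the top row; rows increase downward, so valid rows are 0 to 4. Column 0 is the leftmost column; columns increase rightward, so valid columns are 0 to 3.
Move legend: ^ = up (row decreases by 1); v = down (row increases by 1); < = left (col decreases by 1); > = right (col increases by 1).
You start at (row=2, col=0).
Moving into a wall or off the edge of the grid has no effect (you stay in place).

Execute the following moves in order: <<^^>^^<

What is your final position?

Answer: Final position: (row=0, col=0)

Derivation:
Start: (row=2, col=0)
  < (left): blocked, stay at (row=2, col=0)
  < (left): blocked, stay at (row=2, col=0)
  ^ (up): (row=2, col=0) -> (row=1, col=0)
  ^ (up): (row=1, col=0) -> (row=0, col=0)
  > (right): (row=0, col=0) -> (row=0, col=1)
  ^ (up): blocked, stay at (row=0, col=1)
  ^ (up): blocked, stay at (row=0, col=1)
  < (left): (row=0, col=1) -> (row=0, col=0)
Final: (row=0, col=0)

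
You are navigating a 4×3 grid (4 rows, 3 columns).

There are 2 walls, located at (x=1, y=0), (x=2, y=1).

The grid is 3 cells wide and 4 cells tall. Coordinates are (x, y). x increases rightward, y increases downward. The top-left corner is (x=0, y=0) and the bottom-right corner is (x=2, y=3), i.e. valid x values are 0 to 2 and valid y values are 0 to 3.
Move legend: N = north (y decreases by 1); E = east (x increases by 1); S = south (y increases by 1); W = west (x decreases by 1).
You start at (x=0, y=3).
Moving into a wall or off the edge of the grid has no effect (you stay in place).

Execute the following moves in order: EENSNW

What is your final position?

Start: (x=0, y=3)
  E (east): (x=0, y=3) -> (x=1, y=3)
  E (east): (x=1, y=3) -> (x=2, y=3)
  N (north): (x=2, y=3) -> (x=2, y=2)
  S (south): (x=2, y=2) -> (x=2, y=3)
  N (north): (x=2, y=3) -> (x=2, y=2)
  W (west): (x=2, y=2) -> (x=1, y=2)
Final: (x=1, y=2)

Answer: Final position: (x=1, y=2)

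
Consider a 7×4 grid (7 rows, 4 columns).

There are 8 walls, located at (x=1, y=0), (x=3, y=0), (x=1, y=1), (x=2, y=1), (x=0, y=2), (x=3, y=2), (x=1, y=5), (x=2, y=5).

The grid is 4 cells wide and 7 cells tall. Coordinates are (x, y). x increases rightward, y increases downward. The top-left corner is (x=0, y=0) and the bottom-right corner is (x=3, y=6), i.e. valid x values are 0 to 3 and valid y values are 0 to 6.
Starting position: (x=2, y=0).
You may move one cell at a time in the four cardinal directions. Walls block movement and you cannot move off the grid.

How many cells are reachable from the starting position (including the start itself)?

Answer: Reachable cells: 1

Derivation:
BFS flood-fill from (x=2, y=0):
  Distance 0: (x=2, y=0)
Total reachable: 1 (grid has 20 open cells total)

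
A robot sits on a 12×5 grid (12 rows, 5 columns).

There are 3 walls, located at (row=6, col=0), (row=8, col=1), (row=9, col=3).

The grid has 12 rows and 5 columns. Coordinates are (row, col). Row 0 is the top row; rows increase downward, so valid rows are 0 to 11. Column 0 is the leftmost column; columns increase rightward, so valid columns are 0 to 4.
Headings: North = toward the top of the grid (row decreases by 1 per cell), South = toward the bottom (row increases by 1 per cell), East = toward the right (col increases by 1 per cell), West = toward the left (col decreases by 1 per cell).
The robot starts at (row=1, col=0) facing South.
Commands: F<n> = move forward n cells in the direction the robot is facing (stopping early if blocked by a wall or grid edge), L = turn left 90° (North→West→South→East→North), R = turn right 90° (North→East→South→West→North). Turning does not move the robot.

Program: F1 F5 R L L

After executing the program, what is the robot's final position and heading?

Start: (row=1, col=0), facing South
  F1: move forward 1, now at (row=2, col=0)
  F5: move forward 3/5 (blocked), now at (row=5, col=0)
  R: turn right, now facing West
  L: turn left, now facing South
  L: turn left, now facing East
Final: (row=5, col=0), facing East

Answer: Final position: (row=5, col=0), facing East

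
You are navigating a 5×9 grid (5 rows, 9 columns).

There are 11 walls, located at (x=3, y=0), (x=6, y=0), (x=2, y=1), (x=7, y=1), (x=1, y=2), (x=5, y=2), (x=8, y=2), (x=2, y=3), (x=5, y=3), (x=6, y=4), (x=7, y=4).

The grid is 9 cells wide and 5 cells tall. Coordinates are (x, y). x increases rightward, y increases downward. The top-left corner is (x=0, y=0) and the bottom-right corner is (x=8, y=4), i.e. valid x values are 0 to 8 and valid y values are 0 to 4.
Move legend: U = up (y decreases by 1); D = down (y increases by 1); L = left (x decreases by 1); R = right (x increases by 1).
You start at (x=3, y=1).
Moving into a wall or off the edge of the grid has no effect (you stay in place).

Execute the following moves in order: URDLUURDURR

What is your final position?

Start: (x=3, y=1)
  U (up): blocked, stay at (x=3, y=1)
  R (right): (x=3, y=1) -> (x=4, y=1)
  D (down): (x=4, y=1) -> (x=4, y=2)
  L (left): (x=4, y=2) -> (x=3, y=2)
  U (up): (x=3, y=2) -> (x=3, y=1)
  U (up): blocked, stay at (x=3, y=1)
  R (right): (x=3, y=1) -> (x=4, y=1)
  D (down): (x=4, y=1) -> (x=4, y=2)
  U (up): (x=4, y=2) -> (x=4, y=1)
  R (right): (x=4, y=1) -> (x=5, y=1)
  R (right): (x=5, y=1) -> (x=6, y=1)
Final: (x=6, y=1)

Answer: Final position: (x=6, y=1)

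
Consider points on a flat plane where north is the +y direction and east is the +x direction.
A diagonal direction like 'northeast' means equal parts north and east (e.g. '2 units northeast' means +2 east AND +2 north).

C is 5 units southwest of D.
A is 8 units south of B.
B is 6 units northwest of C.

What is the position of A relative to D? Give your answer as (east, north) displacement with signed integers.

Answer: A is at (east=-11, north=-7) relative to D.

Derivation:
Place D at the origin (east=0, north=0).
  C is 5 units southwest of D: delta (east=-5, north=-5); C at (east=-5, north=-5).
  B is 6 units northwest of C: delta (east=-6, north=+6); B at (east=-11, north=1).
  A is 8 units south of B: delta (east=+0, north=-8); A at (east=-11, north=-7).
Therefore A relative to D: (east=-11, north=-7).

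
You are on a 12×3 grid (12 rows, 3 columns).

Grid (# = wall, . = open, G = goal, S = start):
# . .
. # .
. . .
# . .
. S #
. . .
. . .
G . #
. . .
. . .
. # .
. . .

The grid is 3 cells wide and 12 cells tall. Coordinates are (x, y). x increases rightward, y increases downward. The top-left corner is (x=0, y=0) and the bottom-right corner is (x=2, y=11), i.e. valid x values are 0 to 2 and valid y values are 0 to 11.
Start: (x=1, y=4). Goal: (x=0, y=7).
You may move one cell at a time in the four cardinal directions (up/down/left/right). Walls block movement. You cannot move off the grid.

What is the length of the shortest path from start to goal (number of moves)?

BFS from (x=1, y=4) until reaching (x=0, y=7):
  Distance 0: (x=1, y=4)
  Distance 1: (x=1, y=3), (x=0, y=4), (x=1, y=5)
  Distance 2: (x=1, y=2), (x=2, y=3), (x=0, y=5), (x=2, y=5), (x=1, y=6)
  Distance 3: (x=0, y=2), (x=2, y=2), (x=0, y=6), (x=2, y=6), (x=1, y=7)
  Distance 4: (x=0, y=1), (x=2, y=1), (x=0, y=7), (x=1, y=8)  <- goal reached here
One shortest path (4 moves): (x=1, y=4) -> (x=0, y=4) -> (x=0, y=5) -> (x=0, y=6) -> (x=0, y=7)

Answer: Shortest path length: 4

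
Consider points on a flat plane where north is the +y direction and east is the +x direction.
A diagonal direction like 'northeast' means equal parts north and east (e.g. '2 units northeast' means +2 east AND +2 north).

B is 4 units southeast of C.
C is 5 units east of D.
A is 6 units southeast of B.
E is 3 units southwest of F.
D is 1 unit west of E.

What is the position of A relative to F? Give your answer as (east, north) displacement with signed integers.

Place F at the origin (east=0, north=0).
  E is 3 units southwest of F: delta (east=-3, north=-3); E at (east=-3, north=-3).
  D is 1 unit west of E: delta (east=-1, north=+0); D at (east=-4, north=-3).
  C is 5 units east of D: delta (east=+5, north=+0); C at (east=1, north=-3).
  B is 4 units southeast of C: delta (east=+4, north=-4); B at (east=5, north=-7).
  A is 6 units southeast of B: delta (east=+6, north=-6); A at (east=11, north=-13).
Therefore A relative to F: (east=11, north=-13).

Answer: A is at (east=11, north=-13) relative to F.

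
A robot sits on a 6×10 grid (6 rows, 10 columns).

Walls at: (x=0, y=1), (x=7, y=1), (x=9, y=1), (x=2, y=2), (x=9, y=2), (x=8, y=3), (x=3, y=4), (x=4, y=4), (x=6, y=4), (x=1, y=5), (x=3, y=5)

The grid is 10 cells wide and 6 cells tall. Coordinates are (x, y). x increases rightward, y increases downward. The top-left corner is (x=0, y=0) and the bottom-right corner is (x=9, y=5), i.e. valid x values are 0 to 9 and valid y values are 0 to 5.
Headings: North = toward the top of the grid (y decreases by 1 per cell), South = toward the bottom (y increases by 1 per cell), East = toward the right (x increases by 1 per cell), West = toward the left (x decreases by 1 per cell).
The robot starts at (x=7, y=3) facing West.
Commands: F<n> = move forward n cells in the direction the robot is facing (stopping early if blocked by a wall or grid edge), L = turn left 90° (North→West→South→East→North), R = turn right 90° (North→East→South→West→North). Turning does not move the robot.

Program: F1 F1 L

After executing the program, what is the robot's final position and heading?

Answer: Final position: (x=5, y=3), facing South

Derivation:
Start: (x=7, y=3), facing West
  F1: move forward 1, now at (x=6, y=3)
  F1: move forward 1, now at (x=5, y=3)
  L: turn left, now facing South
Final: (x=5, y=3), facing South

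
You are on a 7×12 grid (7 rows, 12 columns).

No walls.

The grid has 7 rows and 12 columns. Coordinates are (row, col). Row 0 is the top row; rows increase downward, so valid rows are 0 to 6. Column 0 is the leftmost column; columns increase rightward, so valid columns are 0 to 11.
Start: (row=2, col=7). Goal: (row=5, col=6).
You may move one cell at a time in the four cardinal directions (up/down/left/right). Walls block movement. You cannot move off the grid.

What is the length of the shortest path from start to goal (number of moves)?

Answer: Shortest path length: 4

Derivation:
BFS from (row=2, col=7) until reaching (row=5, col=6):
  Distance 0: (row=2, col=7)
  Distance 1: (row=1, col=7), (row=2, col=6), (row=2, col=8), (row=3, col=7)
  Distance 2: (row=0, col=7), (row=1, col=6), (row=1, col=8), (row=2, col=5), (row=2, col=9), (row=3, col=6), (row=3, col=8), (row=4, col=7)
  Distance 3: (row=0, col=6), (row=0, col=8), (row=1, col=5), (row=1, col=9), (row=2, col=4), (row=2, col=10), (row=3, col=5), (row=3, col=9), (row=4, col=6), (row=4, col=8), (row=5, col=7)
  Distance 4: (row=0, col=5), (row=0, col=9), (row=1, col=4), (row=1, col=10), (row=2, col=3), (row=2, col=11), (row=3, col=4), (row=3, col=10), (row=4, col=5), (row=4, col=9), (row=5, col=6), (row=5, col=8), (row=6, col=7)  <- goal reached here
One shortest path (4 moves): (row=2, col=7) -> (row=2, col=6) -> (row=3, col=6) -> (row=4, col=6) -> (row=5, col=6)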